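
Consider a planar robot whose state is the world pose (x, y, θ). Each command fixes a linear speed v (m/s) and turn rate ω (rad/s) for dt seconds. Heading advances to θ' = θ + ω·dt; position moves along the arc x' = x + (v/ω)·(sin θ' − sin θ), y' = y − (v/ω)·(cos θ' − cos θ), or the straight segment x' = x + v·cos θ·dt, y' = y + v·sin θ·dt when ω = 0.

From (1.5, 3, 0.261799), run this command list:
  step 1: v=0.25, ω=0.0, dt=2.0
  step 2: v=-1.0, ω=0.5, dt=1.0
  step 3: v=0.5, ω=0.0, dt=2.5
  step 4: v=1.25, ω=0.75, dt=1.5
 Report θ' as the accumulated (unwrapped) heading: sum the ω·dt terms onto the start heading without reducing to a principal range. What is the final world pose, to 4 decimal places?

(2.4584, 5.2315, 1.8868)

step 1: θ'=0.2618 (straight) → pose (1.9830, 3.1294, 0.2618)
step 2: θ'=0.7618 (R=-2.0000) → pose (1.1202, 2.6447, 0.7618)
step 3: θ'=0.7618 (straight) → pose (2.0246, 3.5075, 0.7618)
step 4: θ'=1.8868 (R=1.6667) → pose (2.4584, 5.2315, 1.8868)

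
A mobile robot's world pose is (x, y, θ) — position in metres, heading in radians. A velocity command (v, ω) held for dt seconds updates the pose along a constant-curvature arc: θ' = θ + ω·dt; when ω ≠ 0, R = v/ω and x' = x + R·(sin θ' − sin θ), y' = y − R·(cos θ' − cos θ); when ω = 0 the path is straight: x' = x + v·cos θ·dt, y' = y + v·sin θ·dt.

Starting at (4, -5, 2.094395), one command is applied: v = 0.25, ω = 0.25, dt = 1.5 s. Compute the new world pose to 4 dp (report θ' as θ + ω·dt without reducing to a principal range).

θ' = 2.0944 + 0.25·1.5 = 2.4694
R = v/ω = 0.25/0.25 = 1.0000
x' = 4 + 1.0000·(sin 2.4694 − sin 2.0944) = 3.7567
y' = -5 − 1.0000·(cos 2.4694 − cos 2.0944) = -4.7175

(3.7567, -4.7175, 2.4694)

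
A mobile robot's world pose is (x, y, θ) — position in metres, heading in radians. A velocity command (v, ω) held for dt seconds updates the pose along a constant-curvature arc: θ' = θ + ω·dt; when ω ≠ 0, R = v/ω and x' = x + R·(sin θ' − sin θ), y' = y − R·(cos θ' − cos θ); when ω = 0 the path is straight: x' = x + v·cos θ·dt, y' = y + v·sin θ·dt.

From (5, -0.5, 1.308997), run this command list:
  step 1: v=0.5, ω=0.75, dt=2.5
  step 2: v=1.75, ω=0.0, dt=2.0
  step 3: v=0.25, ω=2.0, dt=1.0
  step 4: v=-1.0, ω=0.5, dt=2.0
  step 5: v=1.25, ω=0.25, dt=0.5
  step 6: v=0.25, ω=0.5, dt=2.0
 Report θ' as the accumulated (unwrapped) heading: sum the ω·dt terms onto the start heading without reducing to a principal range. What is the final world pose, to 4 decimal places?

(0.1801, 1.3078, 7.3090)

step 1: θ'=3.1840 (R=0.6667) → pose (4.3278, 0.3386, 3.1840)
step 2: θ'=3.1840 (straight) → pose (0.8309, 0.1902, 3.1840)
step 3: θ'=5.1840 (R=0.1250) → pose (0.7249, 0.0086, 5.1840)
step 4: θ'=6.1840 (R=-2.0000) → pose (-0.8587, 1.0901, 6.1840)
step 5: θ'=6.3090 (R=5.0000) → pose (-0.2346, 1.0672, 6.3090)
step 6: θ'=7.3090 (R=0.5000) → pose (0.1801, 1.3078, 7.3090)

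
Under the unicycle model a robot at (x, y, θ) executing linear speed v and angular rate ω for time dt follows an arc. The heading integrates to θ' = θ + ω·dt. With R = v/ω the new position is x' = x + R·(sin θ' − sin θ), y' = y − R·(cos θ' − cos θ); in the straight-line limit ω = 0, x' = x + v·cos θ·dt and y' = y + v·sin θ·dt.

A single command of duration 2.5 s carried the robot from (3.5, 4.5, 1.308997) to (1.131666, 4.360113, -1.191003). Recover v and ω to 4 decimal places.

Δθ = -1.191003 − 1.308997 = -2.500000
ω = Δθ/dt = -2.500000/2.5 = -1.0000
R = Δx/(sin θ' − sin θ) = 1.2500
v = R·ω = 1.2500·-1.0000 = -1.2500

v = -1.2500, ω = -1.0000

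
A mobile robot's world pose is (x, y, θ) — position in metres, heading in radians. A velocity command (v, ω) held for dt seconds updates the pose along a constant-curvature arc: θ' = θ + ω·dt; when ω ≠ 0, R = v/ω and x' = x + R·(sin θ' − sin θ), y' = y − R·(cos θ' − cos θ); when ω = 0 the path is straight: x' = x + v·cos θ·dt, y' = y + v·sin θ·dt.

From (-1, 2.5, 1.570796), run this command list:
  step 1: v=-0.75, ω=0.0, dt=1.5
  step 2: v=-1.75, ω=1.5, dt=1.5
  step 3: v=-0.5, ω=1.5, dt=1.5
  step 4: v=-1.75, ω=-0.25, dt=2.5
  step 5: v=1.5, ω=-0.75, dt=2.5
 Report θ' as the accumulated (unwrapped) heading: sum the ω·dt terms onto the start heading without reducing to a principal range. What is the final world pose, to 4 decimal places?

step 1: θ'=1.5708 (straight) → pose (-1.0000, 1.3750, 1.5708)
step 2: θ'=3.8208 (R=-1.1667) → pose (0.8995, 0.4672, 3.8208)
step 3: θ'=6.0708 (R=-0.3333) → pose (0.7604, 1.0524, 6.0708)
step 4: θ'=5.4458 (R=7.0000) → pose (-2.9643, 3.2093, 5.4458)
step 5: θ'=3.5708 (R=-2.0000) → pose (-3.6178, 0.0519, 3.5708)

(-3.6178, 0.0519, 3.5708)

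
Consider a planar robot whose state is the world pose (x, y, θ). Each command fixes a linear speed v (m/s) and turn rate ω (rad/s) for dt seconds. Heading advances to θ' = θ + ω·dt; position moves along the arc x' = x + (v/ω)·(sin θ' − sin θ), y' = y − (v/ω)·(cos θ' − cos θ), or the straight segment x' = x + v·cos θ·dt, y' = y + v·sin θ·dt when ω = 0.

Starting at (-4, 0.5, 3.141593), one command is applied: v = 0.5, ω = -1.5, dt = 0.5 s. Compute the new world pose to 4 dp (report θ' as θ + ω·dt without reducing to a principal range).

θ' = 3.1416 + -1.5·0.5 = 2.3916
R = v/ω = 0.5/-1.5 = -0.3333
x' = -4 + -0.3333·(sin 2.3916 − sin 3.1416) = -4.2272
y' = 0.5 − -0.3333·(cos 2.3916 − cos 3.1416) = 0.5894

(-4.2272, 0.5894, 2.3916)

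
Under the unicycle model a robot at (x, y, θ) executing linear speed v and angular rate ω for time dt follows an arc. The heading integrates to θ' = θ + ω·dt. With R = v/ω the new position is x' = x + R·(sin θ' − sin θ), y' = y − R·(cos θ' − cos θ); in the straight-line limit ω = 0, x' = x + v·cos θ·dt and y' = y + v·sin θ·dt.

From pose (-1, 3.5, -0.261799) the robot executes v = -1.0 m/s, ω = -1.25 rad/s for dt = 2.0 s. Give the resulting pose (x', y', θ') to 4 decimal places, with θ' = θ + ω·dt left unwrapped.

(-1.0895, 5.0157, -2.7618)

θ' = -0.2618 + -1.25·2.0 = -2.7618
R = v/ω = -1.0/-1.25 = 0.8000
x' = -1 + 0.8000·(sin -2.7618 − sin -0.2618) = -1.0895
y' = 3.5 − 0.8000·(cos -2.7618 − cos -0.2618) = 5.0157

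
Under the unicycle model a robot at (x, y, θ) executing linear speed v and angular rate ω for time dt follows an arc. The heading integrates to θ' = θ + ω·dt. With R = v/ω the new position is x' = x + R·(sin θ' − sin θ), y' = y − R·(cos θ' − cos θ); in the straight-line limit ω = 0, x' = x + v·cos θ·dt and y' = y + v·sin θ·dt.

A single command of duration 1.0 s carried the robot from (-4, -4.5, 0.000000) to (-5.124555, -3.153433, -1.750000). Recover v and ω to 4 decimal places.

v = -2.0000, ω = -1.7500

Δθ = -1.750000 − 0.000000 = -1.750000
ω = Δθ/dt = -1.750000/1.0 = -1.7500
R = −Δy/(cos θ' − cos θ) = 1.1429
v = R·ω = 1.1429·-1.7500 = -2.0000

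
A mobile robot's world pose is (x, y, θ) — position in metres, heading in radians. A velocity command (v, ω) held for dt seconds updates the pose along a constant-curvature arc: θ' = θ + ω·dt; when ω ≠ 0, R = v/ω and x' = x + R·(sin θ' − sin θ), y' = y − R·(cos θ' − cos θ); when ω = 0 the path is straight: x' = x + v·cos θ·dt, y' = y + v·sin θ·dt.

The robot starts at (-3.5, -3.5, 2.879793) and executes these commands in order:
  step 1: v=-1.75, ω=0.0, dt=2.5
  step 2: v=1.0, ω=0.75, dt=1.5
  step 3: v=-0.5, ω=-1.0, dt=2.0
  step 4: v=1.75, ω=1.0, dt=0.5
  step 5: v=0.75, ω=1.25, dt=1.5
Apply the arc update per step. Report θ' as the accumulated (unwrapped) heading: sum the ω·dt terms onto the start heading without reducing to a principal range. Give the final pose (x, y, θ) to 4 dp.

step 1: θ'=2.8798 (straight) → pose (0.7259, -4.6323, 2.8798)
step 2: θ'=4.0048 (R=1.3333) → pose (-0.6324, -5.0536, 4.0048)
step 3: θ'=2.0048 (R=0.5000) → pose (0.2012, -5.1683, 2.0048)
step 4: θ'=2.5048 (R=1.7500) → pose (-0.3460, -4.4972, 2.5048)
step 5: θ'=4.3798 (R=0.6000) → pose (-1.2699, -4.7837, 4.3798)

(-1.2699, -4.7837, 4.3798)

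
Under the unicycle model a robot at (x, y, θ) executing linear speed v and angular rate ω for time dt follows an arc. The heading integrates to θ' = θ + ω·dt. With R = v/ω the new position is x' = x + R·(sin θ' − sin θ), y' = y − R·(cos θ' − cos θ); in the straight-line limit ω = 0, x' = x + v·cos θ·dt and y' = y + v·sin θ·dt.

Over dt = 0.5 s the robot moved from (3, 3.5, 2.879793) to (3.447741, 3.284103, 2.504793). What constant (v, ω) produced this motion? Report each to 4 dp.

v = -1.0000, ω = -0.7500

Δθ = 2.504793 − 2.879793 = -0.375000
ω = Δθ/dt = -0.375000/0.5 = -0.7500
R = Δx/(sin θ' − sin θ) = 1.3333
v = R·ω = 1.3333·-0.7500 = -1.0000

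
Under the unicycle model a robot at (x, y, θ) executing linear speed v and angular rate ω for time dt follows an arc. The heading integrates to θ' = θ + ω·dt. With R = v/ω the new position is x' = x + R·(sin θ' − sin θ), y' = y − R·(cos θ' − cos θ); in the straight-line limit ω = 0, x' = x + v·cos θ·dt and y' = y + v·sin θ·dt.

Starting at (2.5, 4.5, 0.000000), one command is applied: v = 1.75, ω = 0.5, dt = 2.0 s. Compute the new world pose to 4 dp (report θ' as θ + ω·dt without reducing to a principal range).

θ' = 0.0000 + 0.5·2.0 = 1.0000
R = v/ω = 1.75/0.5 = 3.5000
x' = 2.5 + 3.5000·(sin 1.0000 − sin 0.0000) = 5.4451
y' = 4.5 − 3.5000·(cos 1.0000 − cos 0.0000) = 6.1089

(5.4451, 6.1089, 1.0000)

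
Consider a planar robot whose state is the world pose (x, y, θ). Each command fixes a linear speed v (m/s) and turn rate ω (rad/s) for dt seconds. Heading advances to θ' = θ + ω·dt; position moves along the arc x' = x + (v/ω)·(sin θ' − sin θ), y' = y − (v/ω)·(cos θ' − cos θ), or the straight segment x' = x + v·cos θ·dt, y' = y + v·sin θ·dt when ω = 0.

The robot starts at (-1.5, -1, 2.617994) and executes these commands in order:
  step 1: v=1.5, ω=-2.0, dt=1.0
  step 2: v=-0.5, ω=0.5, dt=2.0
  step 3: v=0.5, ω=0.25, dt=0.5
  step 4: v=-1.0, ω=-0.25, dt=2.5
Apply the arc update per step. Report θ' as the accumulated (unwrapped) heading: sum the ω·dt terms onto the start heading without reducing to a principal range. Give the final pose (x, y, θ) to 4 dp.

(-2.3503, -2.7884, 1.1180)

step 1: θ'=0.6180 (R=-0.7500) → pose (-1.5596, 0.2608, 0.6180)
step 2: θ'=1.6180 (R=-1.0000) → pose (-1.9790, -0.6014, 1.6180)
step 3: θ'=1.7430 (R=2.0000) → pose (-2.0064, -0.3531, 1.7430)
step 4: θ'=1.1180 (R=4.0000) → pose (-2.3503, -2.7884, 1.1180)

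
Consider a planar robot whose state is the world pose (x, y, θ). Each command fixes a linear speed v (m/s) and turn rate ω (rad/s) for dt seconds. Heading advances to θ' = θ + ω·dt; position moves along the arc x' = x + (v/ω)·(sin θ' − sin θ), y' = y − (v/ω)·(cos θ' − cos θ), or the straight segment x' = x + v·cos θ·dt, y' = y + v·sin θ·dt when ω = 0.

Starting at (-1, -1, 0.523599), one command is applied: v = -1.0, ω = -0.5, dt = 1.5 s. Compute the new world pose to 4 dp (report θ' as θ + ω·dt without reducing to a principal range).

(-2.4489, -1.2169, -0.2264)

θ' = 0.5236 + -0.5·1.5 = -0.2264
R = v/ω = -1.0/-0.5 = 2.0000
x' = -1 + 2.0000·(sin -0.2264 − sin 0.5236) = -2.4489
y' = -1 − 2.0000·(cos -0.2264 − cos 0.5236) = -1.2169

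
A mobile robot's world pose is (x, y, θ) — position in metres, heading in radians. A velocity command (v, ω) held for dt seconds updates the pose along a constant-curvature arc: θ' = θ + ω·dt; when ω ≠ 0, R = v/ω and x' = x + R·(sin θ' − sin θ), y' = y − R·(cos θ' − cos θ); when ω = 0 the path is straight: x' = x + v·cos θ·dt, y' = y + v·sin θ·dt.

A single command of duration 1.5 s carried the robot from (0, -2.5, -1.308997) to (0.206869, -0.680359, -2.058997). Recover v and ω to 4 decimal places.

Δθ = -2.058997 − -1.308997 = -0.750000
ω = Δθ/dt = -0.750000/1.5 = -0.5000
R = −Δy/(cos θ' − cos θ) = 2.5000
v = R·ω = 2.5000·-0.5000 = -1.2500

v = -1.2500, ω = -0.5000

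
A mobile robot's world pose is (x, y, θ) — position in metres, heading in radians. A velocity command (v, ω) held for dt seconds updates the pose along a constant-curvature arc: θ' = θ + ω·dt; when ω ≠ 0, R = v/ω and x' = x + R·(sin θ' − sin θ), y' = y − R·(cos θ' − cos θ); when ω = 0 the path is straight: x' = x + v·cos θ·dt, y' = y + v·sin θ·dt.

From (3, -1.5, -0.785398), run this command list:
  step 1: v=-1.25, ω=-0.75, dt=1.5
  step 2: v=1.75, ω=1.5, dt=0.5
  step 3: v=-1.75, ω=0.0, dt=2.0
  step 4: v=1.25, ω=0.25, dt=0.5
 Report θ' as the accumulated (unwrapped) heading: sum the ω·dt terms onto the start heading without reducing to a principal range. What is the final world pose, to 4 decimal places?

step 1: θ'=-1.9104 (R=1.6667) → pose (2.6070, 0.2337, -1.9104)
step 2: θ'=-1.1604 (R=1.1667) → pose (2.6373, -0.6204, -1.1604)
step 3: θ'=-1.1604 (straight) → pose (1.2409, 2.5890, -1.1604)
step 4: θ'=-1.0354 (R=5.0000) → pose (1.5253, 2.0329, -1.0354)

(1.5253, 2.0329, -1.0354)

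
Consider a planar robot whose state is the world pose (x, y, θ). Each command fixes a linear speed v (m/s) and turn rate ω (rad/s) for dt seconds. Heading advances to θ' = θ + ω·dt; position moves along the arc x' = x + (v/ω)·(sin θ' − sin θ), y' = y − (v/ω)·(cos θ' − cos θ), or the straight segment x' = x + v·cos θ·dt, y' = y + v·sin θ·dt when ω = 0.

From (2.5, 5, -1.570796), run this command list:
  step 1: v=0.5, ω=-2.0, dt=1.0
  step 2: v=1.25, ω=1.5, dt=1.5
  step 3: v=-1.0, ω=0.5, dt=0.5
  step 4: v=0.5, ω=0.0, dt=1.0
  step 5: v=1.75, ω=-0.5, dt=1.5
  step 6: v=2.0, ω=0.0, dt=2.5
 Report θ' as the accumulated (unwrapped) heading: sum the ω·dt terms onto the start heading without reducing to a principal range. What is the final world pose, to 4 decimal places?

step 1: θ'=-3.5708 (R=-0.2500) → pose (2.1460, 4.7727, -3.5708)
step 2: θ'=-1.3208 (R=0.8333) → pose (0.9917, 3.8088, -1.3208)
step 3: θ'=-1.0708 (R=-2.0000) → pose (0.8091, 4.2728, -1.0708)
step 4: θ'=-1.0708 (straight) → pose (1.0488, 3.8340, -1.0708)
step 5: θ'=-1.8208 (R=-3.5000) → pose (1.3685, 1.2901, -1.8208)
step 6: θ'=-1.8208 (straight) → pose (0.1314, -3.5545, -1.8208)

(0.1314, -3.5545, -1.8208)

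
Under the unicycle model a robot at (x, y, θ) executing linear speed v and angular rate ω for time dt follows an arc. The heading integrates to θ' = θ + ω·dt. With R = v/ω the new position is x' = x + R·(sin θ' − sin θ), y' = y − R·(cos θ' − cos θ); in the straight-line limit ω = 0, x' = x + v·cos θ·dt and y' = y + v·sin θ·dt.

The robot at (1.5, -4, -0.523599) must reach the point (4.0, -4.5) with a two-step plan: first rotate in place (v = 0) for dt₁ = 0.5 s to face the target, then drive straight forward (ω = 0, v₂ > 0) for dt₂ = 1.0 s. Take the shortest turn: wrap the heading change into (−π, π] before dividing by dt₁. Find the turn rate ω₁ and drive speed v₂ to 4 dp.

ω₁ = 0.6524, v₂ = 2.5495

heading to target = atan2(-4.5−-4, 4−1.5) = -0.1974
Δθ = wrap(-0.1974 − -0.5236) = 0.3262; ω₁ = Δθ/dt₁ = 0.6524
distance = √((4−1.5)² + (-4.5−-4)²) = 2.5495; v₂ = distance/dt₂ = 2.5495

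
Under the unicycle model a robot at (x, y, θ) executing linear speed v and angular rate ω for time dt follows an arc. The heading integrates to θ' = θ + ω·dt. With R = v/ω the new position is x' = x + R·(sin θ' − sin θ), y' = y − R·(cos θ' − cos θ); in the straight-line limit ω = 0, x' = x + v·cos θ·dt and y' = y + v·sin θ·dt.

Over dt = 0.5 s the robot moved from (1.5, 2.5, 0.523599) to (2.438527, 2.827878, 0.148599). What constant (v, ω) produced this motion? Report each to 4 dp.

Δθ = 0.148599 − 0.523599 = -0.375000
ω = Δθ/dt = -0.375000/0.5 = -0.7500
R = Δx/(sin θ' − sin θ) = -2.6667
v = R·ω = -2.6667·-0.7500 = 2.0000

v = 2.0000, ω = -0.7500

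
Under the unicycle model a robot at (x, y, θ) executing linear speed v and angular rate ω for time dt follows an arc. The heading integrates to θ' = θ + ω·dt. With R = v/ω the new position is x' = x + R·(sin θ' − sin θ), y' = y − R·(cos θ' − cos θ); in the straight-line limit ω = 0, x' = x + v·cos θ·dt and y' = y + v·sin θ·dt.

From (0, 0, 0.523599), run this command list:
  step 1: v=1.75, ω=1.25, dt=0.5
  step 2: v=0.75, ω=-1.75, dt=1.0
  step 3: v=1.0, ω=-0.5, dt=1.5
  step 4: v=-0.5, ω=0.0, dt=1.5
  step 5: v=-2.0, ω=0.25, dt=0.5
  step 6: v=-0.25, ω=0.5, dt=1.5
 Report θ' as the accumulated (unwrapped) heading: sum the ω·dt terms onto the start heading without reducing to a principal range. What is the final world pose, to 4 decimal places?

(1.3484, 1.5702, -0.4764)

step 1: θ'=1.1486 (R=1.4000) → pose (0.5771, 0.6388, 1.1486)
step 2: θ'=-0.6014 (R=-0.4286) → pose (1.2105, 0.8165, -0.6014)
step 3: θ'=-1.3514 (R=-2.0000) → pose (2.0310, -0.3973, -1.3514)
step 4: θ'=-1.3514 (straight) → pose (1.8677, 0.3347, -1.3514)
step 5: θ'=-1.2264 (R=-8.0000) → pose (1.5897, 1.2946, -1.2264)
step 6: θ'=-0.4764 (R=-0.5000) → pose (1.3484, 1.5702, -0.4764)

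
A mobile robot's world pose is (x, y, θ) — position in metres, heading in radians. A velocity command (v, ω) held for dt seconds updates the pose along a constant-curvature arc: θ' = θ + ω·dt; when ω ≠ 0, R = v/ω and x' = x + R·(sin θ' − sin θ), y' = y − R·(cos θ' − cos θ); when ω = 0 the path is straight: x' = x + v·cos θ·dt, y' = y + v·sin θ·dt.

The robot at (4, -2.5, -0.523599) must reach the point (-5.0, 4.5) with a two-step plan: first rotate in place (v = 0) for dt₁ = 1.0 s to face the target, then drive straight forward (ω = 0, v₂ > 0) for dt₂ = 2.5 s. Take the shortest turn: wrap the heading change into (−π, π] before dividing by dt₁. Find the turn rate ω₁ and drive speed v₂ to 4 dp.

heading to target = atan2(4.5−-2.5, -5−4) = 2.4805
Δθ = wrap(2.4805 − -0.5236) = 3.0041; ω₁ = Δθ/dt₁ = 3.0041
distance = √((-5−4)² + (4.5−-2.5)²) = 11.4018; v₂ = distance/dt₂ = 4.5607

ω₁ = 3.0041, v₂ = 4.5607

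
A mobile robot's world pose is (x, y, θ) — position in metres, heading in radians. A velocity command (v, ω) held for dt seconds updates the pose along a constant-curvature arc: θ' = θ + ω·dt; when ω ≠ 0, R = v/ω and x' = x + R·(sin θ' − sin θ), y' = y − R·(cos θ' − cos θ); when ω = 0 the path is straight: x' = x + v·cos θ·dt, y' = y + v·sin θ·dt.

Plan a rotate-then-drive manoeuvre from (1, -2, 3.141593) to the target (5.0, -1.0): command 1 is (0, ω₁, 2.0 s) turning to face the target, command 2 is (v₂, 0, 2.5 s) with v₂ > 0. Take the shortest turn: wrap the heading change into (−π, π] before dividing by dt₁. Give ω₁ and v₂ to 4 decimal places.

heading to target = atan2(-1−-2, 5−1) = 0.2450
Δθ = wrap(0.2450 − 3.1416) = -2.8966; ω₁ = Δθ/dt₁ = -1.4483
distance = √((5−1)² + (-1−-2)²) = 4.1231; v₂ = distance/dt₂ = 1.6492

ω₁ = -1.4483, v₂ = 1.6492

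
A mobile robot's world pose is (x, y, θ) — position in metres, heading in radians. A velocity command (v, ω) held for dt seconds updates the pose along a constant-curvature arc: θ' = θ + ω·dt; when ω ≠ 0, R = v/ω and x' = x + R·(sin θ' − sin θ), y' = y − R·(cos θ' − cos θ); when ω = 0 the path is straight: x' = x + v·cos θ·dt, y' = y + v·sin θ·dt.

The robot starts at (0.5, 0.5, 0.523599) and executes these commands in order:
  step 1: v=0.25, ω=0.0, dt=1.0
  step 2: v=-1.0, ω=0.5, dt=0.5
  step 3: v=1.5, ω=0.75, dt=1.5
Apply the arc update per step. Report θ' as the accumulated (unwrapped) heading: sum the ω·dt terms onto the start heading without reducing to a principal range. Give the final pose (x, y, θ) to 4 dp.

step 1: θ'=0.5236 (straight) → pose (0.7165, 0.6250, 0.5236)
step 2: θ'=0.7736 (R=-2.0000) → pose (0.3191, 0.3238, 0.7736)
step 3: θ'=1.8986 (R=2.0000) → pose (0.8152, 2.3985, 1.8986)

(0.8152, 2.3985, 1.8986)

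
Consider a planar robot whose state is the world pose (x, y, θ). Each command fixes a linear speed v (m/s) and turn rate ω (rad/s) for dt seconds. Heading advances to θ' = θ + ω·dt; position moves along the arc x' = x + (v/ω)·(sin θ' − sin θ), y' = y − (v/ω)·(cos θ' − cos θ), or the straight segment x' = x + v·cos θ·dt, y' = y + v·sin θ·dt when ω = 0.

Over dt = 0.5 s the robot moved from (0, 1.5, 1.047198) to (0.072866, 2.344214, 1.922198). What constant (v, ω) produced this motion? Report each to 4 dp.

Δθ = 1.922198 − 1.047198 = 0.875000
ω = Δθ/dt = 0.875000/0.5 = 1.7500
R = −Δy/(cos θ' − cos θ) = 1.0000
v = R·ω = 1.0000·1.7500 = 1.7500

v = 1.7500, ω = 1.7500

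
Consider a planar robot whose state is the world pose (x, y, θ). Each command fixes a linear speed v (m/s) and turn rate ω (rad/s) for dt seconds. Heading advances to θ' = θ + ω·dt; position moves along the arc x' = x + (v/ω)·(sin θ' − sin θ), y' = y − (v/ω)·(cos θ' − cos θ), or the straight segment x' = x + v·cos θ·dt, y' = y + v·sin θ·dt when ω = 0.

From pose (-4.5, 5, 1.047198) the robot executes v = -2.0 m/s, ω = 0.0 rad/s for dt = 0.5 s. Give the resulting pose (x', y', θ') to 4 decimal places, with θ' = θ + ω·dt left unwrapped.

θ' = 1.0472 + 0.0·0.5 = 1.0472
ω = 0 → straight: x' = -4.5 + -2.0·cos(1.0472)·0.5 = -5.0000
y' = 5 + -2.0·sin(1.0472)·0.5 = 4.1340

(-5.0000, 4.1340, 1.0472)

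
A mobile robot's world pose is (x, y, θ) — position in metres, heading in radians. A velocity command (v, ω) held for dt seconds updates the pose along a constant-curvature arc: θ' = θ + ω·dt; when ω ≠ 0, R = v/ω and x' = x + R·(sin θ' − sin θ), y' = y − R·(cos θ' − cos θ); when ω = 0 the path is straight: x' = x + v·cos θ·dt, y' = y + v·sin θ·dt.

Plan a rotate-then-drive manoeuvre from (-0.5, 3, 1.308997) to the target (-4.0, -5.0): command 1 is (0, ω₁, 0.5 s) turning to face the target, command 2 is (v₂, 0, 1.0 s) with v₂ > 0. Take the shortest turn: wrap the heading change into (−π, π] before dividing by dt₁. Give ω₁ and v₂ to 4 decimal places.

heading to target = atan2(-5−3, -4−-0.5) = -1.9832
Δθ = wrap(-1.9832 − 1.3090) = 2.9910; ω₁ = Δθ/dt₁ = 5.9820
distance = √((-4−-0.5)² + (-5−3)²) = 8.7321; v₂ = distance/dt₂ = 8.7321

ω₁ = 5.9820, v₂ = 8.7321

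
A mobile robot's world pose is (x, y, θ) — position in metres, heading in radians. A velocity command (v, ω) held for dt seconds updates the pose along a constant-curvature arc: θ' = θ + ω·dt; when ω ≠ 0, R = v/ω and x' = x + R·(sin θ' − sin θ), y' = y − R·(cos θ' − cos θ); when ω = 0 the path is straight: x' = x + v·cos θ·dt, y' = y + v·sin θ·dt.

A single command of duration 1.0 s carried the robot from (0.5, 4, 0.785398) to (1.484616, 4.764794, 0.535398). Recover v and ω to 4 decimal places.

v = 1.2500, ω = -0.2500

Δθ = 0.535398 − 0.785398 = -0.250000
ω = Δθ/dt = -0.250000/1.0 = -0.2500
R = Δx/(sin θ' − sin θ) = -5.0000
v = R·ω = -5.0000·-0.2500 = 1.2500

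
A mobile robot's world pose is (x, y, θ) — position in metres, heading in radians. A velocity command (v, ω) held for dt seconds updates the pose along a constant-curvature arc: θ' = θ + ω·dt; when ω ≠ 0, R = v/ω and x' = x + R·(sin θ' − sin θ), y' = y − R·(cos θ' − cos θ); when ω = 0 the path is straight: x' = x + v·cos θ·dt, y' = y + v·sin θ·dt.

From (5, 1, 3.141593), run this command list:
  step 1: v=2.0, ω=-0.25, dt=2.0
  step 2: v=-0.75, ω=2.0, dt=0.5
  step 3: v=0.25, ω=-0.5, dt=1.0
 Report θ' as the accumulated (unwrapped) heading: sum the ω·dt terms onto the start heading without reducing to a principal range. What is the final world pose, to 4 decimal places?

(1.2845, 1.9181, 3.1416)

step 1: θ'=2.6416 (R=-8.0000) → pose (1.1646, 1.9793, 2.6416)
step 2: θ'=3.6416 (R=-0.3750) → pose (1.5242, 1.9793, 3.6416)
step 3: θ'=3.1416 (R=-0.5000) → pose (1.2845, 1.9181, 3.1416)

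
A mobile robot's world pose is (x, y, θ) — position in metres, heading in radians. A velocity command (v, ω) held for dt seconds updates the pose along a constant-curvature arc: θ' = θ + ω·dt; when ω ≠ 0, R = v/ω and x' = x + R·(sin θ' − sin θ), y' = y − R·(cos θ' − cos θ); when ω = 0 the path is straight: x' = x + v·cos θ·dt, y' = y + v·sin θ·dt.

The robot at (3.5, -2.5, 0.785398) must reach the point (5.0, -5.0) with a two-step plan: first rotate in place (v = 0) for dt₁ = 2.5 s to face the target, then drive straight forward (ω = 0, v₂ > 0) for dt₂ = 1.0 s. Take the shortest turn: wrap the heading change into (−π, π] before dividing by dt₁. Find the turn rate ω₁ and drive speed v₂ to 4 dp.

ω₁ = -0.7263, v₂ = 2.9155

heading to target = atan2(-5−-2.5, 5−3.5) = -1.0304
Δθ = wrap(-1.0304 − 0.7854) = -1.8158; ω₁ = Δθ/dt₁ = -0.7263
distance = √((5−3.5)² + (-5−-2.5)²) = 2.9155; v₂ = distance/dt₂ = 2.9155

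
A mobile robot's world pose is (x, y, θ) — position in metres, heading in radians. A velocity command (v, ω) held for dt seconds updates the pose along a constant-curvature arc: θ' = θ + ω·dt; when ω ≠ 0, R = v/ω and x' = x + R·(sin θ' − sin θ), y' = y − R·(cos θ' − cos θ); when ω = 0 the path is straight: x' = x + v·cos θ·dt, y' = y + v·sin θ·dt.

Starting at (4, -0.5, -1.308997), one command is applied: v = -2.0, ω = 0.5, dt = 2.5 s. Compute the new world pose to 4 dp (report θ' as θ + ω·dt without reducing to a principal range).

(0.3721, 2.4578, -0.0590)

θ' = -1.3090 + 0.5·2.5 = -0.0590
R = v/ω = -2.0/0.5 = -4.0000
x' = 4 + -4.0000·(sin -0.0590 − sin -1.3090) = 0.3721
y' = -0.5 − -4.0000·(cos -0.0590 − cos -1.3090) = 2.4578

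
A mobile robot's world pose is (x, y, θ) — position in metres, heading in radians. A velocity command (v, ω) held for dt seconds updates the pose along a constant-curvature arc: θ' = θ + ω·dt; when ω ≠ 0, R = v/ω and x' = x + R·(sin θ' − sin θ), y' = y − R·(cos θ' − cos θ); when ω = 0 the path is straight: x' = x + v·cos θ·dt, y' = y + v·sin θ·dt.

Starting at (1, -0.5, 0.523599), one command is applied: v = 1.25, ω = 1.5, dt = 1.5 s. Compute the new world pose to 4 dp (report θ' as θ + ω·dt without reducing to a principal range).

(0.8831, 0.9992, 2.7736)

θ' = 0.5236 + 1.5·1.5 = 2.7736
R = v/ω = 1.25/1.5 = 0.8333
x' = 1 + 0.8333·(sin 2.7736 − sin 0.5236) = 0.8831
y' = -0.5 − 0.8333·(cos 2.7736 − cos 0.5236) = 0.9992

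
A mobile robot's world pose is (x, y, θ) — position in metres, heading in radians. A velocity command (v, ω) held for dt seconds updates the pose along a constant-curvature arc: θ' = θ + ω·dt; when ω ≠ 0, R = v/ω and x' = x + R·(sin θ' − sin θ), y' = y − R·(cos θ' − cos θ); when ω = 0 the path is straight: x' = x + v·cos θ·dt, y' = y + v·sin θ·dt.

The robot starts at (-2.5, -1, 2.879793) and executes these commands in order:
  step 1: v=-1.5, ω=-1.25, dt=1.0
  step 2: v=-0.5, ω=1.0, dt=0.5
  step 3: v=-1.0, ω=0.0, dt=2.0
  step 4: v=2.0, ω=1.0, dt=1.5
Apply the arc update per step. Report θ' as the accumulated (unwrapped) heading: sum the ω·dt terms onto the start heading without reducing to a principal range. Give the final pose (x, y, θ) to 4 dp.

step 1: θ'=1.6298 (R=1.2000) → pose (-1.6127, -2.0884, 1.6298)
step 2: θ'=2.1298 (R=-0.5000) → pose (-1.5374, -2.3240, 2.1298)
step 3: θ'=2.1298 (straight) → pose (-0.4768, -4.0196, 2.1298)
step 4: θ'=3.6298 (R=2.0000) → pose (-3.1104, -3.3139, 3.6298)

(-3.1104, -3.3139, 3.6298)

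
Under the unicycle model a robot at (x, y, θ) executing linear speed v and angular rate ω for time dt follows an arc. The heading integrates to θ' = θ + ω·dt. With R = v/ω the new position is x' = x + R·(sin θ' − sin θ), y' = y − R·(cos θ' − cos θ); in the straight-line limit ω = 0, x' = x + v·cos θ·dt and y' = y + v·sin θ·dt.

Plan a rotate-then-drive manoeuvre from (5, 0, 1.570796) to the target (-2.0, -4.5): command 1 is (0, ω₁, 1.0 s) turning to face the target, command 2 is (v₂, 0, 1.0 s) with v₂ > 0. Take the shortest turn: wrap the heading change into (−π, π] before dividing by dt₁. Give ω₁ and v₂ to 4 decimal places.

heading to target = atan2(-4.5−0, -2−5) = -2.5703
Δθ = wrap(-2.5703 − 1.5708) = 2.1421; ω₁ = Δθ/dt₁ = 2.1421
distance = √((-2−5)² + (-4.5−0)²) = 8.3217; v₂ = distance/dt₂ = 8.3217

ω₁ = 2.1421, v₂ = 8.3217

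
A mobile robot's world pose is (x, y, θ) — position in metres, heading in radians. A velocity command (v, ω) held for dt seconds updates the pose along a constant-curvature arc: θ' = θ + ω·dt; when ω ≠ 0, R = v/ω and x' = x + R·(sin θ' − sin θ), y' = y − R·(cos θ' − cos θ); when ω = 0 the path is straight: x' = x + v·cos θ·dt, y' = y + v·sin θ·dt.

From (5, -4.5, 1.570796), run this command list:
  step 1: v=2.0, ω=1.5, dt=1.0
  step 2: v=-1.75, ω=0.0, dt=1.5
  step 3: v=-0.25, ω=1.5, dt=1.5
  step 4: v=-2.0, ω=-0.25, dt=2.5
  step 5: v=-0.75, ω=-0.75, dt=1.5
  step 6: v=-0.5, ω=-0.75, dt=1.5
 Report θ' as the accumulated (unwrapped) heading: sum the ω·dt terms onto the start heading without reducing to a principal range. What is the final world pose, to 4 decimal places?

(6.3820, 2.4092, 2.4458)

step 1: θ'=3.0708 (R=1.3333) → pose (3.7610, -3.1700, 3.0708)
step 2: θ'=3.0708 (straight) → pose (6.3794, -3.3557, 3.0708)
step 3: θ'=5.3208 (R=-0.1667) → pose (6.5280, -3.0942, 5.3208)
step 4: θ'=4.6958 (R=8.0000) → pose (5.0935, 1.6110, 4.6958)
step 5: θ'=3.5708 (R=1.0000) → pose (5.6773, 2.5037, 3.5708)
step 6: θ'=2.4458 (R=0.6667) → pose (6.3820, 2.4092, 2.4458)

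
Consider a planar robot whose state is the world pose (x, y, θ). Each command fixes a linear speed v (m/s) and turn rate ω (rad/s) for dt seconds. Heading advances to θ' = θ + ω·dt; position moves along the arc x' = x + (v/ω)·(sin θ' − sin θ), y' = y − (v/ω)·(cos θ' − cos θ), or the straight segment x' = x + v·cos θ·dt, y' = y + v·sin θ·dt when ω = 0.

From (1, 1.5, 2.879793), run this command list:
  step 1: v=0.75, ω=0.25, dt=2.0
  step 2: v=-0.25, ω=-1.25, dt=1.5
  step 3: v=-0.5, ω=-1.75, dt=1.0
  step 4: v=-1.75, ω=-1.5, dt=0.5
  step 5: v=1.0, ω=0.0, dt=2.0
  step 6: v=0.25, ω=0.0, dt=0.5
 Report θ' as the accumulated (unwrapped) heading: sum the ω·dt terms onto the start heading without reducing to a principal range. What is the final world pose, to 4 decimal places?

step 1: θ'=3.3798 (R=3.0000) → pose (-0.4843, 1.5175, 3.3798)
step 2: θ'=1.5048 (R=0.2000) → pose (-0.2376, 1.3100, 1.5048)
step 3: θ'=-0.2452 (R=0.2857) → pose (-0.5920, 1.0516, -0.2452)
step 4: θ'=-0.9952 (R=1.1667) → pose (-1.2875, 1.5484, -0.9952)
step 5: θ'=-0.9952 (straight) → pose (-0.1988, -0.1294, -0.9952)
step 6: θ'=-0.9952 (straight) → pose (-0.1308, -0.2342, -0.9952)

(-0.1308, -0.2342, -0.9952)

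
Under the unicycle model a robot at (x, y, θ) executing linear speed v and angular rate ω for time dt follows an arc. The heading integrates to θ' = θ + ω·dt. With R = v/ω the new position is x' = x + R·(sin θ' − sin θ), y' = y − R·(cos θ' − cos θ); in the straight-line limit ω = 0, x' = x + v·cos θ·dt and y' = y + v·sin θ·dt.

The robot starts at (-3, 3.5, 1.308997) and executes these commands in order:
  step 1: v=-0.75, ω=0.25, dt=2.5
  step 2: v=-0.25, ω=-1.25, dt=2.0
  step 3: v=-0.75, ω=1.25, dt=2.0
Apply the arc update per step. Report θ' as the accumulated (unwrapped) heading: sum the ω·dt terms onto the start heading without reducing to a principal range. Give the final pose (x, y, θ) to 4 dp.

step 1: θ'=1.9340 (R=-3.0000) → pose (-2.9065, 1.6577, 1.9340)
step 2: θ'=-0.5660 (R=0.2000) → pose (-3.2007, 1.4179, -0.5660)
step 3: θ'=1.9340 (R=-0.6000) → pose (-4.0833, 0.6983, 1.9340)

(-4.0833, 0.6983, 1.9340)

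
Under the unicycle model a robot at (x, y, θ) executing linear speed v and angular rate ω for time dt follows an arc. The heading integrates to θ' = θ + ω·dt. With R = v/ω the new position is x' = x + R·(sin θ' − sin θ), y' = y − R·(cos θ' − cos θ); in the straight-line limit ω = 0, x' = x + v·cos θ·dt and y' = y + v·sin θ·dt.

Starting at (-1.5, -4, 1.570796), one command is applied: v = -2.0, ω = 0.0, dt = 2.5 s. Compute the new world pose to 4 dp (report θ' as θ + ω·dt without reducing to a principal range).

(-1.5000, -9.0000, 1.5708)

θ' = 1.5708 + 0.0·2.5 = 1.5708
ω = 0 → straight: x' = -1.5 + -2.0·cos(1.5708)·2.5 = -1.5000
y' = -4 + -2.0·sin(1.5708)·2.5 = -9.0000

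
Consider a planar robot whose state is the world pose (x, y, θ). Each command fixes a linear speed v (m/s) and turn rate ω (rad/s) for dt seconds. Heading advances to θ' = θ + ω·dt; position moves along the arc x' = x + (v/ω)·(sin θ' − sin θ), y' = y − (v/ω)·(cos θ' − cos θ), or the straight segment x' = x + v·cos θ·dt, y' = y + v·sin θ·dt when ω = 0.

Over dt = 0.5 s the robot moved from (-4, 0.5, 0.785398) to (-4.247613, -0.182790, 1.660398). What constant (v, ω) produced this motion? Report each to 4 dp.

Δθ = 1.660398 − 0.785398 = 0.875000
ω = Δθ/dt = 0.875000/0.5 = 1.7500
R = −Δy/(cos θ' − cos θ) = -0.8571
v = R·ω = -0.8571·1.7500 = -1.5000

v = -1.5000, ω = 1.7500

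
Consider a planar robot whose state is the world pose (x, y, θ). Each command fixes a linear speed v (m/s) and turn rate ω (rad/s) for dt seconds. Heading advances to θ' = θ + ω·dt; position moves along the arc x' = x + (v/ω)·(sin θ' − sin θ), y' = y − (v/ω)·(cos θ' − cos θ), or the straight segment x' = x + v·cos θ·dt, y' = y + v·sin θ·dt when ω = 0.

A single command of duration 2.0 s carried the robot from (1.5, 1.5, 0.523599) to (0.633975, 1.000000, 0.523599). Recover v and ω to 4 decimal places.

Δθ = 0.523599 − 0.523599 = 0.000000
ω = Δθ/dt = 0.000000/2.0 = 0.0000
ω = 0 → v = (Δx·cos θ + Δy·sin θ)/dt = -0.5000

v = -0.5000, ω = 0.0000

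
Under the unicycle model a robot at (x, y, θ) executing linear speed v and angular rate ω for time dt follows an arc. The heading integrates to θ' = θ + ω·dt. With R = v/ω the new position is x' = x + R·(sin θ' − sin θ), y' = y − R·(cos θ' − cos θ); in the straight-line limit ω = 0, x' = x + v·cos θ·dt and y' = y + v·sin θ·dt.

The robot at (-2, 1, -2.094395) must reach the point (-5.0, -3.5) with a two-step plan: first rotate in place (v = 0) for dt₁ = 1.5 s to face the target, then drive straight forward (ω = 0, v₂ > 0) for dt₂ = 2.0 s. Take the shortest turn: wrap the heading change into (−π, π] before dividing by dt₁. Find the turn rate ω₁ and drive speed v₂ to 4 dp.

heading to target = atan2(-3.5−1, -5−-2) = -2.1588
Δθ = wrap(-2.1588 − -2.0944) = -0.0644; ω₁ = Δθ/dt₁ = -0.0429
distance = √((-5−-2)² + (-3.5−1)²) = 5.4083; v₂ = distance/dt₂ = 2.7042

ω₁ = -0.0429, v₂ = 2.7042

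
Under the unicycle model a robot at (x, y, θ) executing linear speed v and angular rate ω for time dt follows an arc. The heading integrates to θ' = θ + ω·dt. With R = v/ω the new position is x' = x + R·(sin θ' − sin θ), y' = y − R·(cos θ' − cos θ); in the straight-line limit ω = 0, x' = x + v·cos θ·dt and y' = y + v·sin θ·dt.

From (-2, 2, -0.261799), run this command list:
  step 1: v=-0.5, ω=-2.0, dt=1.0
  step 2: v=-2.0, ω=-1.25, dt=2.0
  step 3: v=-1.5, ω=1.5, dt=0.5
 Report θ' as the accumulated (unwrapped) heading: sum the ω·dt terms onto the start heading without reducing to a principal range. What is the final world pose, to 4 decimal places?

step 1: θ'=-2.2618 (R=0.2500) → pose (-2.1279, 2.4008, -2.2618)
step 2: θ'=-4.7618 (R=1.6000) → pose (0.7031, 1.3021, -4.7618)
step 3: θ'=-4.0118 (R=-1.0000) → pose (0.9374, 0.6080, -4.0118)

(0.9374, 0.6080, -4.0118)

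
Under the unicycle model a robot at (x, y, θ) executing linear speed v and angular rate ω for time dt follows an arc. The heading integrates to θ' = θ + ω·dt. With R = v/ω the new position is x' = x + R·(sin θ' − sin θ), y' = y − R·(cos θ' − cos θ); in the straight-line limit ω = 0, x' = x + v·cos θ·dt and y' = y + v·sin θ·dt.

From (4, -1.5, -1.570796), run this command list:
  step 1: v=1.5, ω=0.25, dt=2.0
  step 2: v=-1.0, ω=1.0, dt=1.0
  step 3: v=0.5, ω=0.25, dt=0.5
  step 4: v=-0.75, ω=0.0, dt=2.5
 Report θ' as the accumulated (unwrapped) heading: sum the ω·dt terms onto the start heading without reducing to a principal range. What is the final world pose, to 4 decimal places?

step 1: θ'=-1.0708 (R=6.0000) → pose (4.7345, -4.3766, -1.0708)
step 2: θ'=-0.0708 (R=-1.0000) → pose (3.9277, -3.8585, -0.0708)
step 3: θ'=0.0542 (R=2.0000) → pose (4.1775, -3.8606, 0.0542)
step 4: θ'=0.0542 (straight) → pose (2.3052, -3.9621, 0.0542)

(2.3052, -3.9621, 0.0542)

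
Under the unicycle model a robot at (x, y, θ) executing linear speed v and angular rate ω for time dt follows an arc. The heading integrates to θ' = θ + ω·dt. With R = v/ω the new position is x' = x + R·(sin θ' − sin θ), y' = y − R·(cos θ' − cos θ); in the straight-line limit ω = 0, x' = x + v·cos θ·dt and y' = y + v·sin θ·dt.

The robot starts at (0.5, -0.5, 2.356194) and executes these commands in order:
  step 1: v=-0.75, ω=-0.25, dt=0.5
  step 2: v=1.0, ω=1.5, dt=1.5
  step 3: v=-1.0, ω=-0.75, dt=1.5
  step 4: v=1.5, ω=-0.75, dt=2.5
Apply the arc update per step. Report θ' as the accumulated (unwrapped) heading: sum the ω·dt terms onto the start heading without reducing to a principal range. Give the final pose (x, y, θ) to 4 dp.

step 1: θ'=2.2312 (R=3.0000) → pose (0.7479, -0.7810, 2.2312)
step 2: θ'=4.4812 (R=0.6667) → pose (-0.4275, -1.0372, 4.4812)
step 3: θ'=3.3562 (R=1.3333) → pose (0.5864, -0.0400, 3.3562)
step 4: θ'=1.4812 (R=-2.0000) → pose (-1.8315, 2.0931, 1.4812)

(-1.8315, 2.0931, 1.4812)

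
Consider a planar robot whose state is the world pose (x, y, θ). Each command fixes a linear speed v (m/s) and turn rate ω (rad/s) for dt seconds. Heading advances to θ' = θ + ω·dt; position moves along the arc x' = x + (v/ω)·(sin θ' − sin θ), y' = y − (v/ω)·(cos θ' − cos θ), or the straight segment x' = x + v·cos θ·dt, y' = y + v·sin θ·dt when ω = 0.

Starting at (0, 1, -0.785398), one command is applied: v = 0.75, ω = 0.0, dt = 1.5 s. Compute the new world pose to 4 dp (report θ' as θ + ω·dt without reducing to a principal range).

(0.7955, 0.2045, -0.7854)

θ' = -0.7854 + 0.0·1.5 = -0.7854
ω = 0 → straight: x' = 0 + 0.75·cos(-0.7854)·1.5 = 0.7955
y' = 1 + 0.75·sin(-0.7854)·1.5 = 0.2045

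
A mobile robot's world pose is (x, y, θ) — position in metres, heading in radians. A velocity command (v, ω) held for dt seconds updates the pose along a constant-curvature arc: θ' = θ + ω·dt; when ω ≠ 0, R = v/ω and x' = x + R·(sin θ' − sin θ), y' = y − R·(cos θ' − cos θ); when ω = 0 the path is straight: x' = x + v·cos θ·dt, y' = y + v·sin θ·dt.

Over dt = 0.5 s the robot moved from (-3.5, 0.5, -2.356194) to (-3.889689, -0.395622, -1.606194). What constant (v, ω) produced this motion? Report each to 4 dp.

v = 2.0000, ω = 1.5000

Δθ = -1.606194 − -2.356194 = 0.750000
ω = Δθ/dt = 0.750000/0.5 = 1.5000
R = −Δy/(cos θ' − cos θ) = 1.3333
v = R·ω = 1.3333·1.5000 = 2.0000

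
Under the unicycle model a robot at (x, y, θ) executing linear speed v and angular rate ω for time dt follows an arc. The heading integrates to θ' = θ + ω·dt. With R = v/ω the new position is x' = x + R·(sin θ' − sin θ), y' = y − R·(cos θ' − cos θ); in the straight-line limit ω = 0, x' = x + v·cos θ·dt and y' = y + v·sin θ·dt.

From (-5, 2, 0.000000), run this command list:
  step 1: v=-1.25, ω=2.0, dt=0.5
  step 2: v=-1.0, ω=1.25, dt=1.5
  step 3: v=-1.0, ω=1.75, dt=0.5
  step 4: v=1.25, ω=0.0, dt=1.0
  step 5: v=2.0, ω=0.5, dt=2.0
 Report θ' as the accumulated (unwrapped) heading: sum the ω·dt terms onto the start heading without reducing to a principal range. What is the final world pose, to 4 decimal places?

(-7.3230, -3.5560, 4.7500)

step 1: θ'=1.0000 (R=-0.6250) → pose (-5.5259, 1.7127, 1.0000)
step 2: θ'=2.8750 (R=-0.8000) → pose (-5.0635, 0.5087, 2.8750)
step 3: θ'=3.7500 (R=-0.5714) → pose (-4.5864, 0.5911, 3.7500)
step 4: θ'=3.7500 (straight) → pose (-5.6121, -0.1234, 3.7500)
step 5: θ'=4.7500 (R=4.0000) → pose (-7.3230, -3.5560, 4.7500)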